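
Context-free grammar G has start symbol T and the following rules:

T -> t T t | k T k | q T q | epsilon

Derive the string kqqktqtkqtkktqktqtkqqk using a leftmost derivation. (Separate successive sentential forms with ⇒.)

T ⇒ kTk   [T -> k T k]
kTk ⇒ kqTqk   [T -> q T q]
kqTqk ⇒ kqqTqqk   [T -> q T q]
kqqTqqk ⇒ kqqkTkqqk   [T -> k T k]
kqqkTkqqk ⇒ kqqktTtkqqk   [T -> t T t]
kqqktTtkqqk ⇒ kqqktqTqtkqqk   [T -> q T q]
kqqktqTqtkqqk ⇒ kqqktqtTtqtkqqk   [T -> t T t]
kqqktqtTtqtkqqk ⇒ kqqktqtkTktqtkqqk   [T -> k T k]
kqqktqtkTktqtkqqk ⇒ kqqktqtkqTqktqtkqqk   [T -> q T q]
kqqktqtkqTqktqtkqqk ⇒ kqqktqtkqtTtqktqtkqqk   [T -> t T t]
kqqktqtkqtTtqktqtkqqk ⇒ kqqktqtkqtkTktqktqtkqqk   [T -> k T k]
kqqktqtkqtkTktqktqtkqqk ⇒ kqqktqtkqtkktqktqtkqqk   [T -> epsilon]

T ⇒ kTk ⇒ kqTqk ⇒ kqqTqqk ⇒ kqqkTkqqk ⇒ kqqktTtkqqk ⇒ kqqktqTqtkqqk ⇒ kqqktqtTtqtkqqk ⇒ kqqktqtkTktqtkqqk ⇒ kqqktqtkqTqktqtkqqk ⇒ kqqktqtkqtTtqktqtkqqk ⇒ kqqktqtkqtkTktqktqtkqqk ⇒ kqqktqtkqtkktqktqtkqqk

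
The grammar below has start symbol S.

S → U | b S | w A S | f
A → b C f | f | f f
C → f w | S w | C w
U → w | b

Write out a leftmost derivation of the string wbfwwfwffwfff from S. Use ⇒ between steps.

S ⇒ wAS   [S → w A S]
wAS ⇒ wbCfS   [A → b C f]
wbCfS ⇒ wbCwfS   [C → C w]
wbCwfS ⇒ wbfwwfS   [C → f w]
wbfwwfS ⇒ wbfwwfwAS   [S → w A S]
wbfwwfwAS ⇒ wbfwwfwffS   [A → f f]
wbfwwfwffS ⇒ wbfwwfwffwAS   [S → w A S]
wbfwwfwffwAS ⇒ wbfwwfwffwffS   [A → f f]
wbfwwfwffwffS ⇒ wbfwwfwffwfff   [S → f]

S ⇒ wAS ⇒ wbCfS ⇒ wbCwfS ⇒ wbfwwfS ⇒ wbfwwfwAS ⇒ wbfwwfwffS ⇒ wbfwwfwffwAS ⇒ wbfwwfwffwffS ⇒ wbfwwfwffwfff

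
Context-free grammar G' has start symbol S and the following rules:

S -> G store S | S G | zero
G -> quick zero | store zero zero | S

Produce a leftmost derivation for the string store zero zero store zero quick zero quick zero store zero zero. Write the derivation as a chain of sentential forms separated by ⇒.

S ⇒ S G   [S -> S G]
S G ⇒ S G G   [S -> S G]
S G G ⇒ G store S G G   [S -> G store S]
G store S G G ⇒ store zero zero store S G G   [G -> store zero zero]
store zero zero store S G G ⇒ store zero zero store S G G G   [S -> S G]
store zero zero store S G G G ⇒ store zero zero store zero G G G   [S -> zero]
store zero zero store zero G G G ⇒ store zero zero store zero quick zero G G   [G -> quick zero]
store zero zero store zero quick zero G G ⇒ store zero zero store zero quick zero quick zero G   [G -> quick zero]
store zero zero store zero quick zero quick zero G ⇒ store zero zero store zero quick zero quick zero store zero zero   [G -> store zero zero]

S ⇒ S G ⇒ S G G ⇒ G store S G G ⇒ store zero zero store S G G ⇒ store zero zero store S G G G ⇒ store zero zero store zero G G G ⇒ store zero zero store zero quick zero G G ⇒ store zero zero store zero quick zero quick zero G ⇒ store zero zero store zero quick zero quick zero store zero zero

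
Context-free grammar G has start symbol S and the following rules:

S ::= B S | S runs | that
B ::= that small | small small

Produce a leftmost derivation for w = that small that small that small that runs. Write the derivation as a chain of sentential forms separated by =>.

S => B S => that small S => that small B S => that small that small S => that small that small S runs => that small that small B S runs => that small that small that small S runs => that small that small that small that runs

S => B S   [S ::= B S]
B S => that small S   [B ::= that small]
that small S => that small B S   [S ::= B S]
that small B S => that small that small S   [B ::= that small]
that small that small S => that small that small S runs   [S ::= S runs]
that small that small S runs => that small that small B S runs   [S ::= B S]
that small that small B S runs => that small that small that small S runs   [B ::= that small]
that small that small that small S runs => that small that small that small that runs   [S ::= that]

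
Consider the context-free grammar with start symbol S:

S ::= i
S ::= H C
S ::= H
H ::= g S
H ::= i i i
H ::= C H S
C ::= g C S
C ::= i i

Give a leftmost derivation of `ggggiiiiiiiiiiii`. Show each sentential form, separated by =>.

S => HC => CHSC => gCSHSC => ggCSSHSC => gggCSSSHSC => ggggCSSSSHSC => ggggiiSSSSHSC => ggggiiiSSSHSC => ggggiiiiSSHSC => ggggiiiiiSHSC => ggggiiiiiiHSC => ggggiiiiiiiiiSC => ggggiiiiiiiiiiC => ggggiiiiiiiiiiii

S => HC   [S ::= H C]
HC => CHSC   [H ::= C H S]
CHSC => gCSHSC   [C ::= g C S]
gCSHSC => ggCSSHSC   [C ::= g C S]
ggCSSHSC => gggCSSSHSC   [C ::= g C S]
gggCSSSHSC => ggggCSSSSHSC   [C ::= g C S]
ggggCSSSSHSC => ggggiiSSSSHSC   [C ::= i i]
ggggiiSSSSHSC => ggggiiiSSSHSC   [S ::= i]
ggggiiiSSSHSC => ggggiiiiSSHSC   [S ::= i]
ggggiiiiSSHSC => ggggiiiiiSHSC   [S ::= i]
ggggiiiiiSHSC => ggggiiiiiiHSC   [S ::= i]
ggggiiiiiiHSC => ggggiiiiiiiiiSC   [H ::= i i i]
ggggiiiiiiiiiSC => ggggiiiiiiiiiiC   [S ::= i]
ggggiiiiiiiiiiC => ggggiiiiiiiiiiii   [C ::= i i]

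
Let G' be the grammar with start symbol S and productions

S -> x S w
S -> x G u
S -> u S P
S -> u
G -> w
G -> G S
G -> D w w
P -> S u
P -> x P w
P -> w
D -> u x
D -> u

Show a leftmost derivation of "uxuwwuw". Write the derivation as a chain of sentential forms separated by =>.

S => uSP => uxGuP => uxDwwuP => uxuwwuP => uxuwwuw

S => uSP   [S -> u S P]
uSP => uxGuP   [S -> x G u]
uxGuP => uxDwwuP   [G -> D w w]
uxDwwuP => uxuwwuP   [D -> u]
uxuwwuP => uxuwwuw   [P -> w]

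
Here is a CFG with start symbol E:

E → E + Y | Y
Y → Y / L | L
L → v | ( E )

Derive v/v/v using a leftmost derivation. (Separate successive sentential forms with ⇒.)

E⇒Y⇒Y/L⇒Y/L/L⇒L/L/L⇒v/L/L⇒v/v/L⇒v/v/v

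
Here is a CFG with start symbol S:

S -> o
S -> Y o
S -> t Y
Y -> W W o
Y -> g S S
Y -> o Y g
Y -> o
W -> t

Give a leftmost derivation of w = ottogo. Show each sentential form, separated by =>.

S => Yo   [S -> Y o]
Yo => oYgo   [Y -> o Y g]
oYgo => oWWogo   [Y -> W W o]
oWWogo => otWogo   [W -> t]
otWogo => ottogo   [W -> t]

S => Yo => oYgo => oWWogo => otWogo => ottogo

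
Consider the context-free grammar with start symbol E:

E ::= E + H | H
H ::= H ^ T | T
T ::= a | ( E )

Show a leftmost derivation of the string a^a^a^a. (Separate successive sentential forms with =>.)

E => H => H^T => H^T^T => H^T^T^T => T^T^T^T => a^T^T^T => a^a^T^T => a^a^a^T => a^a^a^a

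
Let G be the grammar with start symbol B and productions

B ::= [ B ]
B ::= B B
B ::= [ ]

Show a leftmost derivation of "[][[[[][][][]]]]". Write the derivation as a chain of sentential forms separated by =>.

B => BB   [B ::= B B]
BB => []B   [B ::= [ ]]
[]B => [][B]   [B ::= [ B ]]
[][B] => [][[B]]   [B ::= [ B ]]
[][[B]] => [][[[B]]]   [B ::= [ B ]]
[][[[B]]] => [][[[BB]]]   [B ::= B B]
[][[[BB]]] => [][[[BBB]]]   [B ::= B B]
[][[[BBB]]] => [][[[BBBB]]]   [B ::= B B]
[][[[BBBB]]] => [][[[[]BBB]]]   [B ::= [ ]]
[][[[[]BBB]]] => [][[[[][]BB]]]   [B ::= [ ]]
[][[[[][]BB]]] => [][[[[][][]B]]]   [B ::= [ ]]
[][[[[][][]B]]] => [][[[[][][][]]]]   [B ::= [ ]]

B => BB => []B => [][B] => [][[B]] => [][[[B]]] => [][[[BB]]] => [][[[BBB]]] => [][[[BBBB]]] => [][[[[]BBB]]] => [][[[[][]BB]]] => [][[[[][][]B]]] => [][[[[][][][]]]]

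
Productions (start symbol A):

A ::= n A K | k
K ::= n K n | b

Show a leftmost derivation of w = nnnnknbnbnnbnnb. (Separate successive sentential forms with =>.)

A => nAK   [A ::= n A K]
nAK => nnAKK   [A ::= n A K]
nnAKK => nnnAKKK   [A ::= n A K]
nnnAKKK => nnnnAKKKK   [A ::= n A K]
nnnnAKKKK => nnnnkKKKK   [A ::= k]
nnnnkKKKK => nnnnknKnKKK   [K ::= n K n]
nnnnknKnKKK => nnnnknbnKKK   [K ::= b]
nnnnknbnKKK => nnnnknbnbKK   [K ::= b]
nnnnknbnbKK => nnnnknbnbnKnK   [K ::= n K n]
nnnnknbnbnKnK => nnnnknbnbnnKnnK   [K ::= n K n]
nnnnknbnbnnKnnK => nnnnknbnbnnbnnK   [K ::= b]
nnnnknbnbnnbnnK => nnnnknbnbnnbnnb   [K ::= b]

A=>nAK=>nnAKK=>nnnAKKK=>nnnnAKKKK=>nnnnkKKKK=>nnnnknKnKKK=>nnnnknbnKKK=>nnnnknbnbKK=>nnnnknbnbnKnK=>nnnnknbnbnnKnnK=>nnnnknbnbnnbnnK=>nnnnknbnbnnbnnb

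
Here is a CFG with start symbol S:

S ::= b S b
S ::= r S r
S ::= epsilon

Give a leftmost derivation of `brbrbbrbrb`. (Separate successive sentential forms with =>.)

S => bSb   [S ::= b S b]
bSb => brSrb   [S ::= r S r]
brSrb => brbSbrb   [S ::= b S b]
brbSbrb => brbrSrbrb   [S ::= r S r]
brbrSrbrb => brbrbSbrbrb   [S ::= b S b]
brbrbSbrbrb => brbrbbrbrb   [S ::= epsilon]

S => bSb => brSrb => brbSbrb => brbrSrbrb => brbrbSbrbrb => brbrbbrbrb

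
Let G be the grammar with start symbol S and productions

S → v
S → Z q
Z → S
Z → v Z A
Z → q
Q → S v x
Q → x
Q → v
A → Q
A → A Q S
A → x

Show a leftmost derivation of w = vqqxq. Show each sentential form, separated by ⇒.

S ⇒ Zq   [S → Z q]
Zq ⇒ vZAq   [Z → v Z A]
vZAq ⇒ vSAq   [Z → S]
vSAq ⇒ vZqAq   [S → Z q]
vZqAq ⇒ vqqAq   [Z → q]
vqqAq ⇒ vqqxq   [A → x]

S ⇒ Zq ⇒ vZAq ⇒ vSAq ⇒ vZqAq ⇒ vqqAq ⇒ vqqxq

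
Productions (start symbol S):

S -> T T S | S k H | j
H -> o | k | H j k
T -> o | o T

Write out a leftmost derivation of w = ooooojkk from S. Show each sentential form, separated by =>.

S => SkH   [S -> S k H]
SkH => TTSkH   [S -> T T S]
TTSkH => oTSkH   [T -> o]
oTSkH => ooTSkH   [T -> o T]
ooTSkH => oooSkH   [T -> o]
oooSkH => oooTTSkH   [S -> T T S]
oooTTSkH => ooooTSkH   [T -> o]
ooooTSkH => oooooSkH   [T -> o]
oooooSkH => ooooojkH   [S -> j]
ooooojkH => ooooojkk   [H -> k]

S => SkH => TTSkH => oTSkH => ooTSkH => oooSkH => oooTTSkH => ooooTSkH => oooooSkH => ooooojkH => ooooojkk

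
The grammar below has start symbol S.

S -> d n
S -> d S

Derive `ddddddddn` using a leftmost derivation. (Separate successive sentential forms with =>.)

S => dS => ddS => dddS => ddddS => dddddS => ddddddS => dddddddS => ddddddddn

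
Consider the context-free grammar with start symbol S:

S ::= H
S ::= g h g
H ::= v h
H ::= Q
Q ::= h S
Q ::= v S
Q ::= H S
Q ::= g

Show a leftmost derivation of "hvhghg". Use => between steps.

S => H   [S ::= H]
H => Q   [H ::= Q]
Q => HS   [Q ::= H S]
HS => QS   [H ::= Q]
QS => hSS   [Q ::= h S]
hSS => hHS   [S ::= H]
hHS => hvhS   [H ::= v h]
hvhS => hvhghg   [S ::= g h g]

S => H => Q => HS => QS => hSS => hHS => hvhS => hvhghg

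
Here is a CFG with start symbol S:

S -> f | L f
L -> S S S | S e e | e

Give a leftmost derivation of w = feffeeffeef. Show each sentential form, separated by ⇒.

S ⇒ Lf ⇒ Seef ⇒ Lfeef ⇒ SSSfeef ⇒ fSSfeef ⇒ fLfSfeef ⇒ fefSfeef ⇒ fefLffeef ⇒ fefSeeffeef ⇒ feffeeffeef

S ⇒ Lf   [S -> L f]
Lf ⇒ Seef   [L -> S e e]
Seef ⇒ Lfeef   [S -> L f]
Lfeef ⇒ SSSfeef   [L -> S S S]
SSSfeef ⇒ fSSfeef   [S -> f]
fSSfeef ⇒ fLfSfeef   [S -> L f]
fLfSfeef ⇒ fefSfeef   [L -> e]
fefSfeef ⇒ fefLffeef   [S -> L f]
fefLffeef ⇒ fefSeeffeef   [L -> S e e]
fefSeeffeef ⇒ feffeeffeef   [S -> f]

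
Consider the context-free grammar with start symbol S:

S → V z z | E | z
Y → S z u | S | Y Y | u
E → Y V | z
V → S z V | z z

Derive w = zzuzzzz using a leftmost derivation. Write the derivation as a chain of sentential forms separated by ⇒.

S ⇒ E ⇒ YV ⇒ SV ⇒ EV ⇒ YVV ⇒ SzuVV ⇒ zzuVV ⇒ zzuzzV ⇒ zzuzzzz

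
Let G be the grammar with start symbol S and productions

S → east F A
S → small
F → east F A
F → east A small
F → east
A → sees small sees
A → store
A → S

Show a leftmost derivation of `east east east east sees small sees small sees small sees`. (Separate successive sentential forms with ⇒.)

S ⇒ east F A ⇒ east east A small A ⇒ east east S small A ⇒ east east east F A small A ⇒ east east east east A small A ⇒ east east east east sees small sees small A ⇒ east east east east sees small sees small sees small sees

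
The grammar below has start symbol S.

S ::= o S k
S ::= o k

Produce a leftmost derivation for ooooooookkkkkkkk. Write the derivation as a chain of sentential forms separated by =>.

S => oSk => ooSkk => oooSkkk => ooooSkkkk => oooooSkkkkk => ooooooSkkkkkk => oooooooSkkkkkkk => ooooooookkkkkkkk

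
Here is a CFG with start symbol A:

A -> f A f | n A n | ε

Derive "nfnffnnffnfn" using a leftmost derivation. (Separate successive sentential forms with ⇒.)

A⇒nAn⇒nfAfn⇒nfnAnfn⇒nfnfAfnfn⇒nfnffAffnfn⇒nfnffnAnffnfn⇒nfnffnnffnfn

A ⇒ nAn   [A -> n A n]
nAn ⇒ nfAfn   [A -> f A f]
nfAfn ⇒ nfnAnfn   [A -> n A n]
nfnAnfn ⇒ nfnfAfnfn   [A -> f A f]
nfnfAfnfn ⇒ nfnffAffnfn   [A -> f A f]
nfnffAffnfn ⇒ nfnffnAnffnfn   [A -> n A n]
nfnffnAnffnfn ⇒ nfnffnnffnfn   [A -> ε]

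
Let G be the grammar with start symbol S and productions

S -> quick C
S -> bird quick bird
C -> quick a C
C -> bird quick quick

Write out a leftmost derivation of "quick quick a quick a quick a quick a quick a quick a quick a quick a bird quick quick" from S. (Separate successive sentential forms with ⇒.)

S ⇒ quick C   [S -> quick C]
quick C ⇒ quick quick a C   [C -> quick a C]
quick quick a C ⇒ quick quick a quick a C   [C -> quick a C]
quick quick a quick a C ⇒ quick quick a quick a quick a C   [C -> quick a C]
quick quick a quick a quick a C ⇒ quick quick a quick a quick a quick a C   [C -> quick a C]
quick quick a quick a quick a quick a C ⇒ quick quick a quick a quick a quick a quick a C   [C -> quick a C]
quick quick a quick a quick a quick a quick a C ⇒ quick quick a quick a quick a quick a quick a quick a C   [C -> quick a C]
quick quick a quick a quick a quick a quick a quick a C ⇒ quick quick a quick a quick a quick a quick a quick a quick a C   [C -> quick a C]
quick quick a quick a quick a quick a quick a quick a quick a C ⇒ quick quick a quick a quick a quick a quick a quick a quick a quick a C   [C -> quick a C]
quick quick a quick a quick a quick a quick a quick a quick a quick a C ⇒ quick quick a quick a quick a quick a quick a quick a quick a quick a bird quick quick   [C -> bird quick quick]

S ⇒ quick C ⇒ quick quick a C ⇒ quick quick a quick a C ⇒ quick quick a quick a quick a C ⇒ quick quick a quick a quick a quick a C ⇒ quick quick a quick a quick a quick a quick a C ⇒ quick quick a quick a quick a quick a quick a quick a C ⇒ quick quick a quick a quick a quick a quick a quick a quick a C ⇒ quick quick a quick a quick a quick a quick a quick a quick a quick a C ⇒ quick quick a quick a quick a quick a quick a quick a quick a quick a bird quick quick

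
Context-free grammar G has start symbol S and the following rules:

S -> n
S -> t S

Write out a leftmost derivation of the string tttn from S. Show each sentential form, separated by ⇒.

S ⇒ tS   [S -> t S]
tS ⇒ ttS   [S -> t S]
ttS ⇒ tttS   [S -> t S]
tttS ⇒ tttn   [S -> n]

S ⇒ tS ⇒ ttS ⇒ tttS ⇒ tttn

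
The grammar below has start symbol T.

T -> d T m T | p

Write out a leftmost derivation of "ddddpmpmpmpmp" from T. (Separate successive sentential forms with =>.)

T => dTmT   [T -> d T m T]
dTmT => ddTmTmT   [T -> d T m T]
ddTmTmT => dddTmTmTmT   [T -> d T m T]
dddTmTmTmT => ddddTmTmTmTmT   [T -> d T m T]
ddddTmTmTmTmT => ddddpmTmTmTmT   [T -> p]
ddddpmTmTmTmT => ddddpmpmTmTmT   [T -> p]
ddddpmpmTmTmT => ddddpmpmpmTmT   [T -> p]
ddddpmpmpmTmT => ddddpmpmpmpmT   [T -> p]
ddddpmpmpmpmT => ddddpmpmpmpmp   [T -> p]

T=>dTmT=>ddTmTmT=>dddTmTmTmT=>ddddTmTmTmTmT=>ddddpmTmTmTmT=>ddddpmpmTmTmT=>ddddpmpmpmTmT=>ddddpmpmpmpmT=>ddddpmpmpmpmp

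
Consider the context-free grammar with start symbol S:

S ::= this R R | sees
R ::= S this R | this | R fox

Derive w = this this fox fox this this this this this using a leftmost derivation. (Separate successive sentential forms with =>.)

S => this R R => this R fox R => this R fox fox R => this this fox fox R => this this fox fox S this R => this this fox fox this R R this R => this this fox fox this this R this R => this this fox fox this this this this R => this this fox fox this this this this this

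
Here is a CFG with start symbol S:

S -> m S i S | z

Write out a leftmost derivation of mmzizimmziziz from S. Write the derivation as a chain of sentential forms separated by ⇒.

S ⇒ mSiS ⇒ mmSiSiS ⇒ mmziSiS ⇒ mmziziS ⇒ mmzizimSiS ⇒ mmzizimmSiSiS ⇒ mmzizimmziSiS ⇒ mmzizimmziziS ⇒ mmzizimmziziz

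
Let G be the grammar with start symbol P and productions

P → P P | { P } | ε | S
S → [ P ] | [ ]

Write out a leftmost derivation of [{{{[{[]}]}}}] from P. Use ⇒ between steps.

P⇒S⇒[P]⇒[{P}]⇒[{PP}]⇒[{{P}P}]⇒[{{PP}P}]⇒[{{{P}P}P}]⇒[{{{S}P}P}]⇒[{{{[P]}P}P}]⇒[{{{[{P}]}P}P}]⇒[{{{[{S}]}P}P}]⇒[{{{[{[]}]}P}P}]⇒[{{{[{[]}]}}P}]⇒[{{{[{[]}]}}}]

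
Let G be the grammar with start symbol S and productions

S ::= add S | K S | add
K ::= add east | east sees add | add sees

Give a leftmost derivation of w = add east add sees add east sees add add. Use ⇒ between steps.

S ⇒ K S ⇒ add east S ⇒ add east K S ⇒ add east add sees S ⇒ add east add sees add S ⇒ add east add sees add K S ⇒ add east add sees add east sees add S ⇒ add east add sees add east sees add add

S ⇒ K S   [S ::= K S]
K S ⇒ add east S   [K ::= add east]
add east S ⇒ add east K S   [S ::= K S]
add east K S ⇒ add east add sees S   [K ::= add sees]
add east add sees S ⇒ add east add sees add S   [S ::= add S]
add east add sees add S ⇒ add east add sees add K S   [S ::= K S]
add east add sees add K S ⇒ add east add sees add east sees add S   [K ::= east sees add]
add east add sees add east sees add S ⇒ add east add sees add east sees add add   [S ::= add]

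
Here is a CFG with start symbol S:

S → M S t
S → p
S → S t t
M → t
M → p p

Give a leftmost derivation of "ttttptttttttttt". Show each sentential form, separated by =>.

S => MSt   [S → M S t]
MSt => tSt   [M → t]
tSt => tMStt   [S → M S t]
tMStt => ttStt   [M → t]
ttStt => ttMSttt   [S → M S t]
ttMSttt => tttSttt   [M → t]
tttSttt => tttSttttt   [S → S t t]
tttSttttt => tttSttttttt   [S → S t t]
tttSttttttt => tttMStttttttt   [S → M S t]
tttMStttttttt => ttttStttttttt   [M → t]
ttttStttttttt => ttttStttttttttt   [S → S t t]
ttttStttttttttt => ttttptttttttttt   [S → p]

S => MSt => tSt => tMStt => ttStt => ttMSttt => tttSttt => tttSttttt => tttSttttttt => tttMStttttttt => ttttStttttttt => ttttStttttttttt => ttttptttttttttt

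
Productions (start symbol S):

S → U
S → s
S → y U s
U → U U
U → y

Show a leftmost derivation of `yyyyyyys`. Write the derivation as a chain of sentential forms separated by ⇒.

S ⇒ yUs   [S → y U s]
yUs ⇒ yUUs   [U → U U]
yUUs ⇒ yUUUs   [U → U U]
yUUUs ⇒ yyUUs   [U → y]
yyUUs ⇒ yyUUUs   [U → U U]
yyUUUs ⇒ yyyUUs   [U → y]
yyyUUs ⇒ yyyUUUs   [U → U U]
yyyUUUs ⇒ yyyUUUUs   [U → U U]
yyyUUUUs ⇒ yyyyUUUs   [U → y]
yyyyUUUs ⇒ yyyyyUUs   [U → y]
yyyyyUUs ⇒ yyyyyyUs   [U → y]
yyyyyyUs ⇒ yyyyyyys   [U → y]

S⇒yUs⇒yUUs⇒yUUUs⇒yyUUs⇒yyUUUs⇒yyyUUs⇒yyyUUUs⇒yyyUUUUs⇒yyyyUUUs⇒yyyyyUUs⇒yyyyyyUs⇒yyyyyyys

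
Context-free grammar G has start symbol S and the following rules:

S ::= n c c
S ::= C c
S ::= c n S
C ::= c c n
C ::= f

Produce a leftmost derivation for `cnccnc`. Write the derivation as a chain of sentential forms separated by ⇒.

S ⇒ cnS   [S ::= c n S]
cnS ⇒ cnCc   [S ::= C c]
cnCc ⇒ cnccnc   [C ::= c c n]

S ⇒ cnS ⇒ cnCc ⇒ cnccnc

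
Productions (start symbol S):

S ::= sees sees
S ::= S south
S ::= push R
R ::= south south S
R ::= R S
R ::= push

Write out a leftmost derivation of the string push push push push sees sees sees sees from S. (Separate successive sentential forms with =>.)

S => push R => push R S => push push S => push push push R => push push push R S => push push push R S S => push push push push S S => push push push push sees sees S => push push push push sees sees sees sees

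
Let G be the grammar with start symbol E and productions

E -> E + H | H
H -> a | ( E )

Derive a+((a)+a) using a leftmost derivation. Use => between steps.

E=>E+H=>H+H=>a+H=>a+(E)=>a+(E+H)=>a+(H+H)=>a+((E)+H)=>a+((H)+H)=>a+((a)+H)=>a+((a)+a)

E => E+H   [E -> E + H]
E+H => H+H   [E -> H]
H+H => a+H   [H -> a]
a+H => a+(E)   [H -> ( E )]
a+(E) => a+(E+H)   [E -> E + H]
a+(E+H) => a+(H+H)   [E -> H]
a+(H+H) => a+((E)+H)   [H -> ( E )]
a+((E)+H) => a+((H)+H)   [E -> H]
a+((H)+H) => a+((a)+H)   [H -> a]
a+((a)+H) => a+((a)+a)   [H -> a]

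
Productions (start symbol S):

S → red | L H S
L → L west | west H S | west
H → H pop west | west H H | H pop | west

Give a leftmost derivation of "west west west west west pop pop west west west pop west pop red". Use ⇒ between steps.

S ⇒ L H S ⇒ west H S ⇒ west H pop S ⇒ west H pop west pop S ⇒ west west H H pop west pop S ⇒ west west west H H H pop west pop S ⇒ west west west west H H H H pop west pop S ⇒ west west west west H pop H H H pop west pop S ⇒ west west west west H pop pop H H H pop west pop S ⇒ west west west west west pop pop H H H pop west pop S ⇒ west west west west west pop pop west H H pop west pop S ⇒ west west west west west pop pop west west H pop west pop S ⇒ west west west west west pop pop west west west pop west pop S ⇒ west west west west west pop pop west west west pop west pop red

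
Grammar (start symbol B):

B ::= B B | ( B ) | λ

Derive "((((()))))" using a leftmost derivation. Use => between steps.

B => BB   [B ::= B B]
BB => BBB   [B ::= B B]
BBB => (B)BB   [B ::= ( B )]
(B)BB => ((B))BB   [B ::= ( B )]
((B))BB => (((B)))BB   [B ::= ( B )]
(((B)))BB => ((((B))))BB   [B ::= ( B )]
((((B))))BB => ((((BB))))BB   [B ::= B B]
((((BB))))BB => (((((B)B))))BB   [B ::= ( B )]
(((((B)B))))BB => ((((()B))))BB   [B ::= λ]
((((()B))))BB => ((((()))))BB   [B ::= λ]
((((()))))BB => ((((()))))B   [B ::= λ]
((((()))))B => ((((()))))   [B ::= λ]

B => BB => BBB => (B)BB => ((B))BB => (((B)))BB => ((((B))))BB => ((((BB))))BB => (((((B)B))))BB => ((((()B))))BB => ((((()))))BB => ((((()))))B => ((((()))))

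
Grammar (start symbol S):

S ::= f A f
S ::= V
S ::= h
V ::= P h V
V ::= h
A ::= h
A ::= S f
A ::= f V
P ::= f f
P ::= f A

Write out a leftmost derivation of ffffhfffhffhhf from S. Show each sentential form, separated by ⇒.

S ⇒ fAf ⇒ ffVf ⇒ ffPhVf ⇒ ffffhVf ⇒ ffffhPhVf ⇒ ffffhfAhVf ⇒ ffffhfSfhVf ⇒ ffffhffAffhVf ⇒ ffffhfffVffhVf ⇒ ffffhfffhffhVf ⇒ ffffhfffhffhhf

S ⇒ fAf   [S ::= f A f]
fAf ⇒ ffVf   [A ::= f V]
ffVf ⇒ ffPhVf   [V ::= P h V]
ffPhVf ⇒ ffffhVf   [P ::= f f]
ffffhVf ⇒ ffffhPhVf   [V ::= P h V]
ffffhPhVf ⇒ ffffhfAhVf   [P ::= f A]
ffffhfAhVf ⇒ ffffhfSfhVf   [A ::= S f]
ffffhfSfhVf ⇒ ffffhffAffhVf   [S ::= f A f]
ffffhffAffhVf ⇒ ffffhfffVffhVf   [A ::= f V]
ffffhfffVffhVf ⇒ ffffhfffhffhVf   [V ::= h]
ffffhfffhffhVf ⇒ ffffhfffhffhhf   [V ::= h]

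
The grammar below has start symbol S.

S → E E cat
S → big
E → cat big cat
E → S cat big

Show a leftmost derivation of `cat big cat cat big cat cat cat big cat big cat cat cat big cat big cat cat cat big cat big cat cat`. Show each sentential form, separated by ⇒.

S ⇒ E E cat   [S → E E cat]
E E cat ⇒ S cat big E cat   [E → S cat big]
S cat big E cat ⇒ E E cat cat big E cat   [S → E E cat]
E E cat cat big E cat ⇒ S cat big E cat cat big E cat   [E → S cat big]
S cat big E cat cat big E cat ⇒ E E cat cat big E cat cat big E cat   [S → E E cat]
E E cat cat big E cat cat big E cat ⇒ S cat big E cat cat big E cat cat big E cat   [E → S cat big]
S cat big E cat cat big E cat cat big E cat ⇒ E E cat cat big E cat cat big E cat cat big E cat   [S → E E cat]
E E cat cat big E cat cat big E cat cat big E cat ⇒ cat big cat E cat cat big E cat cat big E cat cat big E cat   [E → cat big cat]
cat big cat E cat cat big E cat cat big E cat cat big E cat ⇒ cat big cat cat big cat cat cat big E cat cat big E cat cat big E cat   [E → cat big cat]
cat big cat cat big cat cat cat big E cat cat big E cat cat big E cat ⇒ cat big cat cat big cat cat cat big cat big cat cat cat big E cat cat big E cat   [E → cat big cat]
cat big cat cat big cat cat cat big cat big cat cat cat big E cat cat big E cat ⇒ cat big cat cat big cat cat cat big cat big cat cat cat big cat big cat cat cat big E cat   [E → cat big cat]
cat big cat cat big cat cat cat big cat big cat cat cat big cat big cat cat cat big E cat ⇒ cat big cat cat big cat cat cat big cat big cat cat cat big cat big cat cat cat big cat big cat cat   [E → cat big cat]

S ⇒ E E cat ⇒ S cat big E cat ⇒ E E cat cat big E cat ⇒ S cat big E cat cat big E cat ⇒ E E cat cat big E cat cat big E cat ⇒ S cat big E cat cat big E cat cat big E cat ⇒ E E cat cat big E cat cat big E cat cat big E cat ⇒ cat big cat E cat cat big E cat cat big E cat cat big E cat ⇒ cat big cat cat big cat cat cat big E cat cat big E cat cat big E cat ⇒ cat big cat cat big cat cat cat big cat big cat cat cat big E cat cat big E cat ⇒ cat big cat cat big cat cat cat big cat big cat cat cat big cat big cat cat cat big E cat ⇒ cat big cat cat big cat cat cat big cat big cat cat cat big cat big cat cat cat big cat big cat cat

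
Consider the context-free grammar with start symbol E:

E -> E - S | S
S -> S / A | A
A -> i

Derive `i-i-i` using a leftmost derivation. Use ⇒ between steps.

E ⇒ E-S   [E -> E - S]
E-S ⇒ E-S-S   [E -> E - S]
E-S-S ⇒ S-S-S   [E -> S]
S-S-S ⇒ A-S-S   [S -> A]
A-S-S ⇒ i-S-S   [A -> i]
i-S-S ⇒ i-A-S   [S -> A]
i-A-S ⇒ i-i-S   [A -> i]
i-i-S ⇒ i-i-A   [S -> A]
i-i-A ⇒ i-i-i   [A -> i]

E ⇒ E-S ⇒ E-S-S ⇒ S-S-S ⇒ A-S-S ⇒ i-S-S ⇒ i-A-S ⇒ i-i-S ⇒ i-i-A ⇒ i-i-i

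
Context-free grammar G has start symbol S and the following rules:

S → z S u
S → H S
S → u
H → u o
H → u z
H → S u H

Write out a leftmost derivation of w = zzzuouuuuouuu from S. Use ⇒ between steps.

S ⇒ zSu   [S → z S u]
zSu ⇒ zzSuu   [S → z S u]
zzSuu ⇒ zzHSuu   [S → H S]
zzHSuu ⇒ zzSuHSuu   [H → S u H]
zzSuHSuu ⇒ zzzSuuHSuu   [S → z S u]
zzzSuuHSuu ⇒ zzzHSuuHSuu   [S → H S]
zzzHSuuHSuu ⇒ zzzuoSuuHSuu   [H → u o]
zzzuoSuuHSuu ⇒ zzzuouuuHSuu   [S → u]
zzzuouuuHSuu ⇒ zzzuouuuuoSuu   [H → u o]
zzzuouuuuoSuu ⇒ zzzuouuuuouuu   [S → u]

S ⇒ zSu ⇒ zzSuu ⇒ zzHSuu ⇒ zzSuHSuu ⇒ zzzSuuHSuu ⇒ zzzHSuuHSuu ⇒ zzzuoSuuHSuu ⇒ zzzuouuuHSuu ⇒ zzzuouuuuoSuu ⇒ zzzuouuuuouuu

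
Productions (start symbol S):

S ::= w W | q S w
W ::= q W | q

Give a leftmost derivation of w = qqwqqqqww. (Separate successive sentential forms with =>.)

S => qSw => qqSww => qqwWww => qqwqWww => qqwqqWww => qqwqqqWww => qqwqqqqww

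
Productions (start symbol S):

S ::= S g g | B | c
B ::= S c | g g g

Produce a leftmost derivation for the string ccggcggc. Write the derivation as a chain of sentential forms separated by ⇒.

S ⇒ B   [S ::= B]
B ⇒ Sc   [B ::= S c]
Sc ⇒ Sggc   [S ::= S g g]
Sggc ⇒ Bggc   [S ::= B]
Bggc ⇒ Scggc   [B ::= S c]
Scggc ⇒ Sggcggc   [S ::= S g g]
Sggcggc ⇒ Bggcggc   [S ::= B]
Bggcggc ⇒ Scggcggc   [B ::= S c]
Scggcggc ⇒ ccggcggc   [S ::= c]

S⇒B⇒Sc⇒Sggc⇒Bggc⇒Scggc⇒Sggcggc⇒Bggcggc⇒Scggcggc⇒ccggcggc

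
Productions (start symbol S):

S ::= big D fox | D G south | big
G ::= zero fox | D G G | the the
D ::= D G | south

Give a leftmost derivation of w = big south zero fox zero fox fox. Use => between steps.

S => big D fox => big D G fox => big D G G fox => big south G G fox => big south zero fox G fox => big south zero fox zero fox fox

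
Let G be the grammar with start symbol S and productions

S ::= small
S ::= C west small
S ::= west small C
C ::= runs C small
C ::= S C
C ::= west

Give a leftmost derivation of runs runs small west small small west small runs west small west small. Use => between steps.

S => C west small => S C west small => C west small C west small => runs C small west small C west small => runs runs C small small west small C west small => runs runs S C small small west small C west small => runs runs small C small small west small C west small => runs runs small west small small west small C west small => runs runs small west small small west small runs C small west small => runs runs small west small small west small runs west small west small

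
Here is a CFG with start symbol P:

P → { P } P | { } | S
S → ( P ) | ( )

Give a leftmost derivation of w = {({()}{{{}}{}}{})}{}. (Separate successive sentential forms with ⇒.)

P ⇒ {P}P ⇒ {S}P ⇒ {(P)}P ⇒ {({P}P)}P ⇒ {({S}P)}P ⇒ {({()}P)}P ⇒ {({()}{P}P)}P ⇒ {({()}{{P}P}P)}P ⇒ {({()}{{{}}P}P)}P ⇒ {({()}{{{}}{}}P)}P ⇒ {({()}{{{}}{}}{})}P ⇒ {({()}{{{}}{}}{})}{}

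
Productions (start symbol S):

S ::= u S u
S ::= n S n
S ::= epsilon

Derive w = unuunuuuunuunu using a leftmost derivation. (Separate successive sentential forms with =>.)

S => uSu   [S ::= u S u]
uSu => unSnu   [S ::= n S n]
unSnu => unuSunu   [S ::= u S u]
unuSunu => unuuSuunu   [S ::= u S u]
unuuSuunu => unuunSnuunu   [S ::= n S n]
unuunSnuunu => unuunuSunuunu   [S ::= u S u]
unuunuSunuunu => unuunuuSuunuunu   [S ::= u S u]
unuunuuSuunuunu => unuunuuuunuunu   [S ::= epsilon]

S => uSu => unSnu => unuSunu => unuuSuunu => unuunSnuunu => unuunuSunuunu => unuunuuSuunuunu => unuunuuuunuunu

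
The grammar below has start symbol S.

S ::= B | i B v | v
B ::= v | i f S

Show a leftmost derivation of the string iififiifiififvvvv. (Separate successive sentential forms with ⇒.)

S ⇒ iBv   [S ::= i B v]
iBv ⇒ iifSv   [B ::= i f S]
iifSv ⇒ iifBv   [S ::= B]
iifBv ⇒ iififSv   [B ::= i f S]
iififSv ⇒ iififiBvv   [S ::= i B v]
iififiBvv ⇒ iififiifSvv   [B ::= i f S]
iififiifSvv ⇒ iififiifiBvvv   [S ::= i B v]
iififiifiBvvv ⇒ iififiifiifSvvv   [B ::= i f S]
iififiifiifSvvv ⇒ iififiifiifBvvv   [S ::= B]
iififiifiifBvvv ⇒ iififiifiififSvvv   [B ::= i f S]
iififiifiififSvvv ⇒ iififiifiififBvvv   [S ::= B]
iififiifiififBvvv ⇒ iififiifiififvvvv   [B ::= v]

S ⇒ iBv ⇒ iifSv ⇒ iifBv ⇒ iififSv ⇒ iififiBvv ⇒ iififiifSvv ⇒ iififiifiBvvv ⇒ iififiifiifSvvv ⇒ iififiifiifBvvv ⇒ iififiifiififSvvv ⇒ iififiifiififBvvv ⇒ iififiifiififvvvv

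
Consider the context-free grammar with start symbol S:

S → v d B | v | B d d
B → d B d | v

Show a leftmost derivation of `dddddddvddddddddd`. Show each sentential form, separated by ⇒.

S ⇒ Bdd ⇒ dBddd ⇒ ddBdddd ⇒ dddBddddd ⇒ ddddBdddddd ⇒ dddddBddddddd ⇒ ddddddBdddddddd ⇒ dddddddBddddddddd ⇒ dddddddvddddddddd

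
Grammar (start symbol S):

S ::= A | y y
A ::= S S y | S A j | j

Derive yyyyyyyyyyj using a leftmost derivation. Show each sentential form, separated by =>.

S => A   [S ::= A]
A => SAj   [A ::= S A j]
SAj => yyAj   [S ::= y y]
yyAj => yySSyj   [A ::= S S y]
yySSyj => yyyySyj   [S ::= y y]
yyyySyj => yyyyAyj   [S ::= A]
yyyyAyj => yyyySSyyj   [A ::= S S y]
yyyySSyyj => yyyyyySyyj   [S ::= y y]
yyyyyySyyj => yyyyyyyyyyj   [S ::= y y]

S => A => SAj => yyAj => yySSyj => yyyySyj => yyyyAyj => yyyySSyyj => yyyyyySyyj => yyyyyyyyyyj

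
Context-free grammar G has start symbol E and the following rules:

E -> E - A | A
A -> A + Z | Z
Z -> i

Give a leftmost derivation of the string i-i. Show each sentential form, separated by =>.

E => E-A   [E -> E - A]
E-A => A-A   [E -> A]
A-A => Z-A   [A -> Z]
Z-A => i-A   [Z -> i]
i-A => i-Z   [A -> Z]
i-Z => i-i   [Z -> i]

E=>E-A=>A-A=>Z-A=>i-A=>i-Z=>i-i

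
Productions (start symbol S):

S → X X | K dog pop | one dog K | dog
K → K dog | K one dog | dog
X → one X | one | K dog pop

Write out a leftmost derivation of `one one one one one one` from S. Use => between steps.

S => X X   [S → X X]
X X => one X   [X → one]
one X => one one X   [X → one X]
one one X => one one one X   [X → one X]
one one one X => one one one one X   [X → one X]
one one one one X => one one one one one X   [X → one X]
one one one one one X => one one one one one one   [X → one]

S => X X => one X => one one X => one one one X => one one one one X => one one one one one X => one one one one one one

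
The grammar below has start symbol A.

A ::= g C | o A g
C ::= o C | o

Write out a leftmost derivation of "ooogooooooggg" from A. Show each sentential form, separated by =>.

A => oAg => ooAgg => oooAggg => ooogCggg => ooogoCggg => ooogooCggg => ooogoooCggg => ooogooooCggg => ooogoooooCggg => ooogooooooggg

A => oAg   [A ::= o A g]
oAg => ooAgg   [A ::= o A g]
ooAgg => oooAggg   [A ::= o A g]
oooAggg => ooogCggg   [A ::= g C]
ooogCggg => ooogoCggg   [C ::= o C]
ooogoCggg => ooogooCggg   [C ::= o C]
ooogooCggg => ooogoooCggg   [C ::= o C]
ooogoooCggg => ooogooooCggg   [C ::= o C]
ooogooooCggg => ooogoooooCggg   [C ::= o C]
ooogoooooCggg => ooogooooooggg   [C ::= o]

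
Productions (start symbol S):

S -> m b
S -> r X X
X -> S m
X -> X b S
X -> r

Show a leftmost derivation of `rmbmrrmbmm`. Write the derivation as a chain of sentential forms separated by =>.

S => rXX => rSmX => rmbmX => rmbmSm => rmbmrXXm => rmbmrrXm => rmbmrrSmm => rmbmrrmbmm

S => rXX   [S -> r X X]
rXX => rSmX   [X -> S m]
rSmX => rmbmX   [S -> m b]
rmbmX => rmbmSm   [X -> S m]
rmbmSm => rmbmrXXm   [S -> r X X]
rmbmrXXm => rmbmrrXm   [X -> r]
rmbmrrXm => rmbmrrSmm   [X -> S m]
rmbmrrSmm => rmbmrrmbmm   [S -> m b]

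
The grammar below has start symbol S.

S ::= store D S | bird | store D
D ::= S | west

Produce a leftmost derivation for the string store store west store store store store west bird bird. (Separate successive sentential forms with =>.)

S => store D S   [S ::= store D S]
store D S => store S S   [D ::= S]
store S S => store store D S   [S ::= store D]
store store D S => store store west S   [D ::= west]
store store west S => store store west store D   [S ::= store D]
store store west store D => store store west store S   [D ::= S]
store store west store S => store store west store store D S   [S ::= store D S]
store store west store store D S => store store west store store S S   [D ::= S]
store store west store store S S => store store west store store store D S   [S ::= store D]
store store west store store store D S => store store west store store store S S   [D ::= S]
store store west store store store S S => store store west store store store store D S S   [S ::= store D S]
store store west store store store store D S S => store store west store store store store west S S   [D ::= west]
store store west store store store store west S S => store store west store store store store west bird S   [S ::= bird]
store store west store store store store west bird S => store store west store store store store west bird bird   [S ::= bird]

S => store D S => store S S => store store D S => store store west S => store store west store D => store store west store S => store store west store store D S => store store west store store S S => store store west store store store D S => store store west store store store S S => store store west store store store store D S S => store store west store store store store west S S => store store west store store store store west bird S => store store west store store store store west bird bird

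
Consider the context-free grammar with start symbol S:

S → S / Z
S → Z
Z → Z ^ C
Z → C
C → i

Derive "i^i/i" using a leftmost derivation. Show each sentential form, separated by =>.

S => S/Z => Z/Z => Z^C/Z => C^C/Z => i^C/Z => i^i/Z => i^i/C => i^i/i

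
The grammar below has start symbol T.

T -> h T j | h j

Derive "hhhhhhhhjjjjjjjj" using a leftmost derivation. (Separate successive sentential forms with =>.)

T => hTj => hhTjj => hhhTjjj => hhhhTjjjj => hhhhhTjjjjj => hhhhhhTjjjjjj => hhhhhhhTjjjjjjj => hhhhhhhhjjjjjjjj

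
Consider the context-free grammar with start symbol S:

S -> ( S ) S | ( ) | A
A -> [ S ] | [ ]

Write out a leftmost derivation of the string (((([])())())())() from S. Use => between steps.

S => (S)S   [S -> ( S ) S]
(S)S => ((S)S)S   [S -> ( S ) S]
((S)S)S => (((S)S)S)S   [S -> ( S ) S]
(((S)S)S)S => ((((S)S)S)S)S   [S -> ( S ) S]
((((S)S)S)S)S => ((((A)S)S)S)S   [S -> A]
((((A)S)S)S)S => (((([])S)S)S)S   [A -> [ ]]
(((([])S)S)S)S => (((([])())S)S)S   [S -> ( )]
(((([])())S)S)S => (((([])())())S)S   [S -> ( )]
(((([])())())S)S => (((([])())())())S   [S -> ( )]
(((([])())())())S => (((([])())())())()   [S -> ( )]

S=>(S)S=>((S)S)S=>(((S)S)S)S=>((((S)S)S)S)S=>((((A)S)S)S)S=>(((([])S)S)S)S=>(((([])())S)S)S=>(((([])())())S)S=>(((([])())())())S=>(((([])())())())()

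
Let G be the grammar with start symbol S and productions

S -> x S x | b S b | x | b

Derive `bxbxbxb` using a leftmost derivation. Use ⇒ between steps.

S⇒bSb⇒bxSxb⇒bxbSbxb⇒bxbxbxb

S ⇒ bSb   [S -> b S b]
bSb ⇒ bxSxb   [S -> x S x]
bxSxb ⇒ bxbSbxb   [S -> b S b]
bxbSbxb ⇒ bxbxbxb   [S -> x]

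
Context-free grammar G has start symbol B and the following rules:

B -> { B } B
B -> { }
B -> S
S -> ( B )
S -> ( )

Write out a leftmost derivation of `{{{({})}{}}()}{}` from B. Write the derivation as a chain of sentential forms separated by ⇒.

B ⇒ {B}B   [B -> { B } B]
{B}B ⇒ {{B}B}B   [B -> { B } B]
{{B}B}B ⇒ {{{B}B}B}B   [B -> { B } B]
{{{B}B}B}B ⇒ {{{S}B}B}B   [B -> S]
{{{S}B}B}B ⇒ {{{(B)}B}B}B   [S -> ( B )]
{{{(B)}B}B}B ⇒ {{{({})}B}B}B   [B -> { }]
{{{({})}B}B}B ⇒ {{{({})}{}}B}B   [B -> { }]
{{{({})}{}}B}B ⇒ {{{({})}{}}S}B   [B -> S]
{{{({})}{}}S}B ⇒ {{{({})}{}}()}B   [S -> ( )]
{{{({})}{}}()}B ⇒ {{{({})}{}}()}{}   [B -> { }]

B⇒{B}B⇒{{B}B}B⇒{{{B}B}B}B⇒{{{S}B}B}B⇒{{{(B)}B}B}B⇒{{{({})}B}B}B⇒{{{({})}{}}B}B⇒{{{({})}{}}S}B⇒{{{({})}{}}()}B⇒{{{({})}{}}()}{}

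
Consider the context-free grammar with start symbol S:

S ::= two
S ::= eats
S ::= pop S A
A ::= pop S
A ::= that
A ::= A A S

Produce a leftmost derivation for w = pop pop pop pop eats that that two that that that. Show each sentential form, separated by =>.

S => pop S A => pop pop S A A => pop pop pop S A A A => pop pop pop pop S A A A A => pop pop pop pop eats A A A A => pop pop pop pop eats A A S A A A => pop pop pop pop eats that A S A A A => pop pop pop pop eats that that S A A A => pop pop pop pop eats that that two A A A => pop pop pop pop eats that that two that A A => pop pop pop pop eats that that two that that A => pop pop pop pop eats that that two that that that

S => pop S A   [S ::= pop S A]
pop S A => pop pop S A A   [S ::= pop S A]
pop pop S A A => pop pop pop S A A A   [S ::= pop S A]
pop pop pop S A A A => pop pop pop pop S A A A A   [S ::= pop S A]
pop pop pop pop S A A A A => pop pop pop pop eats A A A A   [S ::= eats]
pop pop pop pop eats A A A A => pop pop pop pop eats A A S A A A   [A ::= A A S]
pop pop pop pop eats A A S A A A => pop pop pop pop eats that A S A A A   [A ::= that]
pop pop pop pop eats that A S A A A => pop pop pop pop eats that that S A A A   [A ::= that]
pop pop pop pop eats that that S A A A => pop pop pop pop eats that that two A A A   [S ::= two]
pop pop pop pop eats that that two A A A => pop pop pop pop eats that that two that A A   [A ::= that]
pop pop pop pop eats that that two that A A => pop pop pop pop eats that that two that that A   [A ::= that]
pop pop pop pop eats that that two that that A => pop pop pop pop eats that that two that that that   [A ::= that]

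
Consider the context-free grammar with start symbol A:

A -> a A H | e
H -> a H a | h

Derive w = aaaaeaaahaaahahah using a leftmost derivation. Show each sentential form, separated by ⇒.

A ⇒ aAH ⇒ aaAHH ⇒ aaaAHHH ⇒ aaaaAHHHH ⇒ aaaaeHHHH ⇒ aaaaeaHaHHH ⇒ aaaaeaaHaaHHH ⇒ aaaaeaaaHaaaHHH ⇒ aaaaeaaahaaaHHH ⇒ aaaaeaaahaaahHH ⇒ aaaaeaaahaaahaHaH ⇒ aaaaeaaahaaahahaH ⇒ aaaaeaaahaaahahah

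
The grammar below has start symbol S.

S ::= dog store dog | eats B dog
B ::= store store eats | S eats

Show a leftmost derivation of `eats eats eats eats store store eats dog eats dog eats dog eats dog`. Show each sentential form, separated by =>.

S => eats B dog => eats S eats dog => eats eats B dog eats dog => eats eats S eats dog eats dog => eats eats eats B dog eats dog eats dog => eats eats eats S eats dog eats dog eats dog => eats eats eats eats B dog eats dog eats dog eats dog => eats eats eats eats store store eats dog eats dog eats dog eats dog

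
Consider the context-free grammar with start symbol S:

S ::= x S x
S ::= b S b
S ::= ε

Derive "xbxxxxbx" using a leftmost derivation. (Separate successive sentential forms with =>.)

S=>xSx=>xbSbx=>xbxSxbx=>xbxxSxxbx=>xbxxxxbx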